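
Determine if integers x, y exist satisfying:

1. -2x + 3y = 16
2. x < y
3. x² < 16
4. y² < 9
No

A contradictory subset is {-2x + 3y = 16, x² < 16, y² < 9}. No integer assignment can satisfy these jointly:

  - -2x + 3y = 16: is a linear equation tying the variables together
  - x² < 16: restricts x to |x| ≤ 3
  - y² < 9: restricts y to |y| ≤ 2

Range argument: with x ∈ [-3, 3], y ∈ [-2, 2], the left side of the equation is at most 12, but the right side is 16 > 12. No integer solution exists.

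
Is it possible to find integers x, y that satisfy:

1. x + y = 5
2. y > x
Yes

Take x = 2, y = 3. Substituting into each constraint:
  (1) 2 + 3 = 5 ✓
  (2) 3 > 2 ✓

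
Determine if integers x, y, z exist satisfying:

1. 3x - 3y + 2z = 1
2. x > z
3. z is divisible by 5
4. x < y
Yes

Take x = 6, y = 9, z = 5. Substituting into each constraint:
  (1) 3(6) - 3(9) + 2(5) = 1 ✓
  (2) 6 > 5 ✓
  (3) 5 = 5 × 1, remainder 0 ✓
  (4) 6 < 9 ✓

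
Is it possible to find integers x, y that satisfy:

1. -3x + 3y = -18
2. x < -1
Yes

Take x = -2, y = -8. Substituting into each constraint:
  (1) -3(-2) + 3(-8) = -18 ✓
  (2) -2 < -1 ✓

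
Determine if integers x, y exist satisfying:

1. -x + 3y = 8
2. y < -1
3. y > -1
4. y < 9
No

A contradictory subset is {y < -1, y > -1}. No integer assignment can satisfy these jointly:

  - y < -1: bounds one variable relative to a constant
  - y > -1: bounds one variable relative to a constant

Direct contradiction: the bounds on y require y ≥ 0 and y ≤ -2 simultaneously, which is empty.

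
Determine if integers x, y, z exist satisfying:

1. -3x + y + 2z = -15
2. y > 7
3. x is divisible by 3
Yes

Take x = 0, y = 9, z = -12. Substituting into each constraint:
  (1) -3(0) + 9 + 2(-12) = -15 ✓
  (2) 9 > 7 ✓
  (3) 0 = 3 × 0, remainder 0 ✓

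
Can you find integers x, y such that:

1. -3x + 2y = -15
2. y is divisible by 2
Yes

Take x = 5, y = 0. Substituting into each constraint:
  (1) -3(5) + 2(0) = -15 ✓
  (2) 0 = 2 × 0, remainder 0 ✓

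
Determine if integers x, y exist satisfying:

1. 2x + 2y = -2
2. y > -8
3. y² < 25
Yes

Take x = -1, y = 0. Substituting into each constraint:
  (1) 2(-1) + 2(0) = -2 ✓
  (2) 0 > -8 ✓
  (3) y² = (0)² = 0, and 0 < 25 ✓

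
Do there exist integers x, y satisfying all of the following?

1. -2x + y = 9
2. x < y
Yes

Take x = -8, y = -7. Substituting into each constraint:
  (1) -2(-8) + (-7) = 9 ✓
  (2) -8 < -7 ✓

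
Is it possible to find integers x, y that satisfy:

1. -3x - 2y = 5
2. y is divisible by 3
No

The full constraint system is jointly infeasible over the integers. Each constraint and what it forces:

  - -3x - 2y = 5: is a linear equation tying the variables together
  - y is divisible by 3: restricts y to multiples of 3

Modular obstruction: writing y = 3y', every remaining term of the linear equation is divisible by 3, so the left side is ≡ 0 (mod 3); but the right side 5 ≡ 2 (mod 3). No integers can satisfy it.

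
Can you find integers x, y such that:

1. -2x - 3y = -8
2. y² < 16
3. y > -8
Yes

Take x = 4, y = 0. Substituting into each constraint:
  (1) -2(4) - 3(0) = -8 ✓
  (2) y² = (0)² = 0, and 0 < 16 ✓
  (3) 0 > -8 ✓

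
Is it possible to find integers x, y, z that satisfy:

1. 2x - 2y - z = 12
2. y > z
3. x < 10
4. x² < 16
Yes

Take x = 0, y = 0, z = -12. Substituting into each constraint:
  (1) 2(0) - 2(0) + 12 = 12 ✓
  (2) 0 > -12 ✓
  (3) 0 < 10 ✓
  (4) x² = (0)² = 0, and 0 < 16 ✓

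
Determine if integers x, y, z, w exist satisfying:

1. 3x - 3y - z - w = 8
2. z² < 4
Yes

Take x = 0, y = -3, z = 0, w = 1. Substituting into each constraint:
  (1) 3(0) - 3(-3) + 0 + (-1) = 8 ✓
  (2) z² = (0)² = 0, and 0 < 4 ✓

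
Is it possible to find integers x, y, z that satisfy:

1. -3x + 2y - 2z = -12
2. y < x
Yes

Take x = 0, y = -1, z = 5. Substituting into each constraint:
  (1) -3(0) + 2(-1) - 2(5) = -12 ✓
  (2) -1 < 0 ✓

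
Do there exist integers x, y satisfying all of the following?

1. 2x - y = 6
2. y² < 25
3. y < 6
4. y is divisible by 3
Yes

Take x = 3, y = 0. Substituting into each constraint:
  (1) 2(3) + 0 = 6 ✓
  (2) y² = (0)² = 0, and 0 < 25 ✓
  (3) 0 < 6 ✓
  (4) 0 = 3 × 0, remainder 0 ✓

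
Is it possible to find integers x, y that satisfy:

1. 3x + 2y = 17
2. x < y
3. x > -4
Yes

Take x = 3, y = 4. Substituting into each constraint:
  (1) 3(3) + 2(4) = 17 ✓
  (2) 3 < 4 ✓
  (3) 3 > -4 ✓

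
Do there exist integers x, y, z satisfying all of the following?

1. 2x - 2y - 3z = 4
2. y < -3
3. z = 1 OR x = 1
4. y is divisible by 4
Yes

Take x = 1, y = -4, z = 2. Substituting into each constraint:
  (1) 2(1) - 2(-4) - 3(2) = 4 ✓
  (2) -4 < -3 ✓
  (3) x = 1, target 1 ✓ (second branch holds)
  (4) -4 = 4 × -1, remainder 0 ✓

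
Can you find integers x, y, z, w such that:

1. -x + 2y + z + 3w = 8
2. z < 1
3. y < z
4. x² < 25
Yes

Take x = 2, y = -1, z = 0, w = 4. Substituting into each constraint:
  (1) (-2) + 2(-1) + 0 + 3(4) = 8 ✓
  (2) 0 < 1 ✓
  (3) -1 < 0 ✓
  (4) x² = (2)² = 4, and 4 < 25 ✓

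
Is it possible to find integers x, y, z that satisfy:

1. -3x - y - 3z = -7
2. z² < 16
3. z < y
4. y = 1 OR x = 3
Yes

Take x = 2, y = 1, z = 0. Substituting into each constraint:
  (1) -3(2) + (-1) - 3(0) = -7 ✓
  (2) z² = (0)² = 0, and 0 < 16 ✓
  (3) 0 < 1 ✓
  (4) y = 1, target 1 ✓ (first branch holds)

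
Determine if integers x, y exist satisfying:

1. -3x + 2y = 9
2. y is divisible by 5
Yes

Take x = -3, y = 0. Substituting into each constraint:
  (1) -3(-3) + 2(0) = 9 ✓
  (2) 0 = 5 × 0, remainder 0 ✓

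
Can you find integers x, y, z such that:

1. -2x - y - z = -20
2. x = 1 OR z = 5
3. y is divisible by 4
Yes

Take x = 1, y = 0, z = 18. Substituting into each constraint:
  (1) -2(1) + 0 + (-18) = -20 ✓
  (2) x = 1, target 1 ✓ (first branch holds)
  (3) 0 = 4 × 0, remainder 0 ✓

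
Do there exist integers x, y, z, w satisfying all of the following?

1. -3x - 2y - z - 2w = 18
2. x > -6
Yes

Take x = -4, y = -3, z = 0, w = 0. Substituting into each constraint:
  (1) -3(-4) - 2(-3) + 0 - 2(0) = 18 ✓
  (2) -4 > -6 ✓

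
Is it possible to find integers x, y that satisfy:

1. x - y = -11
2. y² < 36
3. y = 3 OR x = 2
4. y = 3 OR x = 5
Yes

Take x = -8, y = 3. Substituting into each constraint:
  (1) (-8) + (-3) = -11 ✓
  (2) y² = (3)² = 9, and 9 < 36 ✓
  (3) y = 3, target 3 ✓ (first branch holds)
  (4) y = 3, target 3 ✓ (first branch holds)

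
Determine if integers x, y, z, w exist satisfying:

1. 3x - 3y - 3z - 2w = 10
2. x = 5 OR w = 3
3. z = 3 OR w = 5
Yes

Take x = 5, y = -6, z = 3, w = 7. Substituting into each constraint:
  (1) 3(5) - 3(-6) - 3(3) - 2(7) = 10 ✓
  (2) x = 5, target 5 ✓ (first branch holds)
  (3) z = 3, target 3 ✓ (first branch holds)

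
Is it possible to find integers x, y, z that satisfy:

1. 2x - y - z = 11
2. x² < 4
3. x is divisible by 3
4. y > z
Yes

Take x = 0, y = -5, z = -6. Substituting into each constraint:
  (1) 2(0) + 5 + 6 = 11 ✓
  (2) x² = (0)² = 0, and 0 < 4 ✓
  (3) 0 = 3 × 0, remainder 0 ✓
  (4) -5 > -6 ✓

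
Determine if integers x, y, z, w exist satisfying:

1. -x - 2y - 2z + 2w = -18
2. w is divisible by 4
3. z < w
Yes

Take x = 0, y = 10, z = -1, w = 0. Substituting into each constraint:
  (1) 0 - 2(10) - 2(-1) + 2(0) = -18 ✓
  (2) 0 = 4 × 0, remainder 0 ✓
  (3) -1 < 0 ✓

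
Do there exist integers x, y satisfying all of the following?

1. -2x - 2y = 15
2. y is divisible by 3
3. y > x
No

Even the single constraint (-2x - 2y = 15) is infeasible over the integers.

  - -2x - 2y = 15: every term on the left is divisible by 2, so the LHS ≡ 0 (mod 2), but the RHS 15 is not — no integer solution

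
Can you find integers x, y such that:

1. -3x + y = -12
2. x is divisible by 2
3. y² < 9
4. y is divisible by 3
Yes

Take x = 4, y = 0. Substituting into each constraint:
  (1) -3(4) + 0 = -12 ✓
  (2) 4 = 2 × 2, remainder 0 ✓
  (3) y² = (0)² = 0, and 0 < 9 ✓
  (4) 0 = 3 × 0, remainder 0 ✓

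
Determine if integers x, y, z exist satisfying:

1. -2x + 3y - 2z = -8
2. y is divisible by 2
Yes

Take x = 0, y = 0, z = 4. Substituting into each constraint:
  (1) -2(0) + 3(0) - 2(4) = -8 ✓
  (2) 0 = 2 × 0, remainder 0 ✓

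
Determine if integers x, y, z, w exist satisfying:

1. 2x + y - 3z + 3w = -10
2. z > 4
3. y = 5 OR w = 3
Yes

Take x = -2, y = 0, z = 5, w = 3. Substituting into each constraint:
  (1) 2(-2) + 0 - 3(5) + 3(3) = -10 ✓
  (2) 5 > 4 ✓
  (3) w = 3, target 3 ✓ (second branch holds)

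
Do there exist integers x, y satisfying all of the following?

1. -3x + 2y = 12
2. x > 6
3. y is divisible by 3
Yes

Take x = 8, y = 18. Substituting into each constraint:
  (1) -3(8) + 2(18) = 12 ✓
  (2) 8 > 6 ✓
  (3) 18 = 3 × 6, remainder 0 ✓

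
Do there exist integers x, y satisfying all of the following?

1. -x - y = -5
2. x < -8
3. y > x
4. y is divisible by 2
Yes

Take x = -9, y = 14. Substituting into each constraint:
  (1) 9 + (-14) = -5 ✓
  (2) -9 < -8 ✓
  (3) 14 > -9 ✓
  (4) 14 = 2 × 7, remainder 0 ✓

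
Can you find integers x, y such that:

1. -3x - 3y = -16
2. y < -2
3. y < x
No

Even the single constraint (-3x - 3y = -16) is infeasible over the integers.

  - -3x - 3y = -16: every term on the left is divisible by 3, so the LHS ≡ 0 (mod 3), but the RHS -16 is not — no integer solution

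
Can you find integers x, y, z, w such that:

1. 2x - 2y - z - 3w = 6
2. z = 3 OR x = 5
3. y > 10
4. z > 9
Yes

Take x = 5, y = 11, z = 12, w = -10. Substituting into each constraint:
  (1) 2(5) - 2(11) + (-12) - 3(-10) = 6 ✓
  (2) x = 5, target 5 ✓ (second branch holds)
  (3) 11 > 10 ✓
  (4) 12 > 9 ✓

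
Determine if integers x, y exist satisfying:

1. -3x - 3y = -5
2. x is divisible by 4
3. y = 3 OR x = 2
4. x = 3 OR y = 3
No

Even the single constraint (-3x - 3y = -5) is infeasible over the integers.

  - -3x - 3y = -5: every term on the left is divisible by 3, so the LHS ≡ 0 (mod 3), but the RHS -5 is not — no integer solution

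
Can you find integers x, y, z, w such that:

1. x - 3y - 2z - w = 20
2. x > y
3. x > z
Yes

Take x = 0, y = -1, z = -1, w = -15. Substituting into each constraint:
  (1) 0 - 3(-1) - 2(-1) + 15 = 20 ✓
  (2) 0 > -1 ✓
  (3) 0 > -1 ✓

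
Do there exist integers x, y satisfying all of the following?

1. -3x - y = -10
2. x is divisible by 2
Yes

Take x = 0, y = 10. Substituting into each constraint:
  (1) -3(0) + (-10) = -10 ✓
  (2) 0 = 2 × 0, remainder 0 ✓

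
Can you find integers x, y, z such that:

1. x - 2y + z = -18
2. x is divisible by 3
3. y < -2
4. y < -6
Yes

Take x = 0, y = -7, z = -32. Substituting into each constraint:
  (1) 0 - 2(-7) + (-32) = -18 ✓
  (2) 0 = 3 × 0, remainder 0 ✓
  (3) -7 < -2 ✓
  (4) -7 < -6 ✓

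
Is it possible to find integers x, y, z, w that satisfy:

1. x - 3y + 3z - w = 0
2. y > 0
Yes

Take x = 0, y = 1, z = 1, w = 0. Substituting into each constraint:
  (1) 0 - 3(1) + 3(1) + 0 = 0 ✓
  (2) 1 > 0 ✓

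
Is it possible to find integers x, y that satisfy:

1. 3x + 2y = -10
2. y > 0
Yes

Take x = -4, y = 1. Substituting into each constraint:
  (1) 3(-4) + 2(1) = -10 ✓
  (2) 1 > 0 ✓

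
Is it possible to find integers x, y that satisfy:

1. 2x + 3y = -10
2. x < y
Yes

Take x = -5, y = 0. Substituting into each constraint:
  (1) 2(-5) + 3(0) = -10 ✓
  (2) -5 < 0 ✓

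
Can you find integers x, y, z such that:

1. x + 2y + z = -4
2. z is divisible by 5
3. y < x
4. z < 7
Yes

Take x = 0, y = -2, z = 0. Substituting into each constraint:
  (1) 0 + 2(-2) + 0 = -4 ✓
  (2) 0 = 5 × 0, remainder 0 ✓
  (3) -2 < 0 ✓
  (4) 0 < 7 ✓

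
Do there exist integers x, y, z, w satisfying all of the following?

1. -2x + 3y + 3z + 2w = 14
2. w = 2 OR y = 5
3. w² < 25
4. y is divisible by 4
Yes

Take x = -2, y = 0, z = 2, w = 2. Substituting into each constraint:
  (1) -2(-2) + 3(0) + 3(2) + 2(2) = 14 ✓
  (2) w = 2, target 2 ✓ (first branch holds)
  (3) w² = (2)² = 4, and 4 < 25 ✓
  (4) 0 = 4 × 0, remainder 0 ✓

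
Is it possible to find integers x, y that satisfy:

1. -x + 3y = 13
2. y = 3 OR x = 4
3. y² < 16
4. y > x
Yes

Take x = -4, y = 3. Substituting into each constraint:
  (1) 4 + 3(3) = 13 ✓
  (2) y = 3, target 3 ✓ (first branch holds)
  (3) y² = (3)² = 9, and 9 < 16 ✓
  (4) 3 > -4 ✓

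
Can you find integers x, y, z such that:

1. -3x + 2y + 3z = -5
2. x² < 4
Yes

Take x = 0, y = -4, z = 1. Substituting into each constraint:
  (1) -3(0) + 2(-4) + 3(1) = -5 ✓
  (2) x² = (0)² = 0, and 0 < 4 ✓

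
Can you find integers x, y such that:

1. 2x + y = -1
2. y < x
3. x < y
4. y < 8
No

A contradictory subset is {y < x, x < y}. No integer assignment can satisfy these jointly:

  - y < x: bounds one variable relative to another variable
  - x < y: bounds one variable relative to another variable

Direct contradiction: x > y and y > x cannot both hold.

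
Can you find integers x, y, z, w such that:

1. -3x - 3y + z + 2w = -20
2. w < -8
Yes

Take x = 0, y = 0, z = -2, w = -9. Substituting into each constraint:
  (1) -3(0) - 3(0) + (-2) + 2(-9) = -20 ✓
  (2) -9 < -8 ✓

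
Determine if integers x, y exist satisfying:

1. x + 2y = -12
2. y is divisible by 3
Yes

Take x = -12, y = 0. Substituting into each constraint:
  (1) (-12) + 2(0) = -12 ✓
  (2) 0 = 3 × 0, remainder 0 ✓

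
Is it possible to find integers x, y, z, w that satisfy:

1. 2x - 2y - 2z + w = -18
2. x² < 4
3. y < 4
Yes

Take x = 0, y = 0, z = 9, w = 0. Substituting into each constraint:
  (1) 2(0) - 2(0) - 2(9) + 0 = -18 ✓
  (2) x² = (0)² = 0, and 0 < 4 ✓
  (3) 0 < 4 ✓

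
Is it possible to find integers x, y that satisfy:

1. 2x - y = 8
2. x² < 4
Yes

Take x = 0, y = -8. Substituting into each constraint:
  (1) 2(0) + 8 = 8 ✓
  (2) x² = (0)² = 0, and 0 < 4 ✓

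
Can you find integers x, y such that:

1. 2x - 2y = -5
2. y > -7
No

Even the single constraint (2x - 2y = -5) is infeasible over the integers.

  - 2x - 2y = -5: every term on the left is divisible by 2, so the LHS ≡ 0 (mod 2), but the RHS -5 is not — no integer solution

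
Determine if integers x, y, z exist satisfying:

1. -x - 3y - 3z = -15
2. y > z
Yes

Take x = 18, y = 0, z = -1. Substituting into each constraint:
  (1) (-18) - 3(0) - 3(-1) = -15 ✓
  (2) 0 > -1 ✓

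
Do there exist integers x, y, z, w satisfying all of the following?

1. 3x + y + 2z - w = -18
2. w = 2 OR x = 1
Yes

Take x = 0, y = -16, z = 0, w = 2. Substituting into each constraint:
  (1) 3(0) + (-16) + 2(0) + (-2) = -18 ✓
  (2) w = 2, target 2 ✓ (first branch holds)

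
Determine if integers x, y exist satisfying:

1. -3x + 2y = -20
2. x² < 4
Yes

Take x = 0, y = -10. Substituting into each constraint:
  (1) -3(0) + 2(-10) = -20 ✓
  (2) x² = (0)² = 0, and 0 < 4 ✓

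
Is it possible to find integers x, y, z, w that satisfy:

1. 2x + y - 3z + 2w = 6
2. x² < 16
Yes

Take x = 0, y = 0, z = 0, w = 3. Substituting into each constraint:
  (1) 2(0) + 0 - 3(0) + 2(3) = 6 ✓
  (2) x² = (0)² = 0, and 0 < 16 ✓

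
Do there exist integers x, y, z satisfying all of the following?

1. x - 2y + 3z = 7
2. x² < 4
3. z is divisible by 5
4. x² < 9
Yes

Take x = -1, y = -4, z = 0. Substituting into each constraint:
  (1) (-1) - 2(-4) + 3(0) = 7 ✓
  (2) x² = (-1)² = 1, and 1 < 4 ✓
  (3) 0 = 5 × 0, remainder 0 ✓
  (4) x² = (-1)² = 1, and 1 < 9 ✓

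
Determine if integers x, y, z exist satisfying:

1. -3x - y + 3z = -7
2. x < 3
Yes

Take x = 2, y = 1, z = 0. Substituting into each constraint:
  (1) -3(2) + (-1) + 3(0) = -7 ✓
  (2) 2 < 3 ✓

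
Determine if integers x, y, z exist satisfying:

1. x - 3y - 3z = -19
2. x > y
Yes

Take x = 2, y = 1, z = 6. Substituting into each constraint:
  (1) 2 - 3(1) - 3(6) = -19 ✓
  (2) 2 > 1 ✓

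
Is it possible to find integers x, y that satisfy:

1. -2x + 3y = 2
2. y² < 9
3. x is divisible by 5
No

The full constraint system is jointly infeasible over the integers. Each constraint and what it forces:

  - -2x + 3y = 2: is a linear equation tying the variables together
  - y² < 9: restricts y to |y| ≤ 2
  - x is divisible by 5: restricts x to multiples of 5

The bounds confine y to {-2, -1, 0, 1, 2}. For each value, substitute into the equation:
  • y = -2: the equation forces x = -4, but 5 does not divide -4.
  • y = -1: the equation gives -2x = 5, so x would not be an integer.
  • y = 0: the equation forces x = -1, but 5 does not divide -1.
  • y = 1: the equation gives -2x = -1, so x would not be an integer.
  • y = 2: the equation forces x = 2, but 5 does not divide 2.
Every case fails, so no integer solution exists.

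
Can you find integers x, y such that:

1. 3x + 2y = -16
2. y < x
Yes

Take x = 0, y = -8. Substituting into each constraint:
  (1) 3(0) + 2(-8) = -16 ✓
  (2) -8 < 0 ✓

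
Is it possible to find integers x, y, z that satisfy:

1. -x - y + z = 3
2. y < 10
Yes

Take x = 0, y = -3, z = 0. Substituting into each constraint:
  (1) 0 + 3 + 0 = 3 ✓
  (2) -3 < 10 ✓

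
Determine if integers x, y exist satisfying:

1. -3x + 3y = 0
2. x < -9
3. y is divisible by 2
Yes

Take x = -10, y = -10. Substituting into each constraint:
  (1) -3(-10) + 3(-10) = 0 ✓
  (2) -10 < -9 ✓
  (3) -10 = 2 × -5, remainder 0 ✓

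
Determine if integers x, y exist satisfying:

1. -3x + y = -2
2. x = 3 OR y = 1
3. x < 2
Yes

Take x = 1, y = 1. Substituting into each constraint:
  (1) -3(1) + 1 = -2 ✓
  (2) y = 1, target 1 ✓ (second branch holds)
  (3) 1 < 2 ✓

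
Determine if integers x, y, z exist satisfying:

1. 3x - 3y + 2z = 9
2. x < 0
Yes

Take x = -1, y = 0, z = 6. Substituting into each constraint:
  (1) 3(-1) - 3(0) + 2(6) = 9 ✓
  (2) -1 < 0 ✓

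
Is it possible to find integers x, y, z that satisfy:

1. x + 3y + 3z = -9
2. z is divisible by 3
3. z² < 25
Yes

Take x = 0, y = -3, z = 0. Substituting into each constraint:
  (1) 0 + 3(-3) + 3(0) = -9 ✓
  (2) 0 = 3 × 0, remainder 0 ✓
  (3) z² = (0)² = 0, and 0 < 25 ✓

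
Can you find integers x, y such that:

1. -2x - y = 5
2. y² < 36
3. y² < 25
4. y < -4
No

A contradictory subset is {y² < 25, y < -4}. No integer assignment can satisfy these jointly:

  - y² < 25: restricts y to |y| ≤ 4
  - y < -4: bounds one variable relative to a constant

Direct contradiction: the bounds on y require y ≥ -4 and y ≤ -5 simultaneously, which is empty.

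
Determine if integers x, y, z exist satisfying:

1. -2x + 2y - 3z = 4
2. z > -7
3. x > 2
Yes

Take x = 4, y = 0, z = -4. Substituting into each constraint:
  (1) -2(4) + 2(0) - 3(-4) = 4 ✓
  (2) -4 > -7 ✓
  (3) 4 > 2 ✓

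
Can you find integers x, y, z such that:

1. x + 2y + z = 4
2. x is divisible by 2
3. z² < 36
Yes

Take x = 0, y = 0, z = 4. Substituting into each constraint:
  (1) 0 + 2(0) + 4 = 4 ✓
  (2) 0 = 2 × 0, remainder 0 ✓
  (3) z² = (4)² = 16, and 16 < 36 ✓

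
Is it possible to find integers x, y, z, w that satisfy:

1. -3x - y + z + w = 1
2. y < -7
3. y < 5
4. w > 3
Yes

Take x = 0, y = -8, z = -11, w = 4. Substituting into each constraint:
  (1) -3(0) + 8 + (-11) + 4 = 1 ✓
  (2) -8 < -7 ✓
  (3) -8 < 5 ✓
  (4) 4 > 3 ✓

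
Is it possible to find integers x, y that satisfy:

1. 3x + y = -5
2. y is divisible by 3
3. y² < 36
No

A contradictory subset is {3x + y = -5, y is divisible by 3}. No integer assignment can satisfy these jointly:

  - 3x + y = -5: is a linear equation tying the variables together
  - y is divisible by 3: restricts y to multiples of 3

Modular obstruction: writing y = 3y', every remaining term of the linear equation is divisible by 3, so the left side is ≡ 0 (mod 3); but the right side -5 ≡ 1 (mod 3). No integers can satisfy it.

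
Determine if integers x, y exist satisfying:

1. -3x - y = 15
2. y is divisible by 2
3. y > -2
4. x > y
No

A contradictory subset is {-3x - y = 15, y > -2, x > y}. No integer assignment can satisfy these jointly:

  - -3x - y = 15: is a linear equation tying the variables together
  - y > -2: bounds one variable relative to a constant
  - x > y: bounds one variable relative to another variable

Propagating the comparison: x > y and y ≥ -1 give x ≥ 0. Range argument: with x ∈ [0, ∞], y ∈ [-1, ∞], the left side of the equation is at most 1, but the right side is 15 > 1. No integer solution exists.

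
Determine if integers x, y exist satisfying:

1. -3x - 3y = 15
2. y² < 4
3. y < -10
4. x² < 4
No

A contradictory subset is {y² < 4, y < -10}. No integer assignment can satisfy these jointly:

  - y² < 4: restricts y to |y| ≤ 1
  - y < -10: bounds one variable relative to a constant

Direct contradiction: the bounds on y require y ≥ -1 and y ≤ -11 simultaneously, which is empty.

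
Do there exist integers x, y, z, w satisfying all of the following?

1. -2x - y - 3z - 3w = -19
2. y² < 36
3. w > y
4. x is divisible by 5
Yes

Take x = 0, y = 1, z = 4, w = 2. Substituting into each constraint:
  (1) -2(0) + (-1) - 3(4) - 3(2) = -19 ✓
  (2) y² = (1)² = 1, and 1 < 36 ✓
  (3) 2 > 1 ✓
  (4) 0 = 5 × 0, remainder 0 ✓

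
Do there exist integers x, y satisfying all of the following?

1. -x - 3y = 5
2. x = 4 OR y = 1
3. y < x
Yes

Take x = 4, y = -3. Substituting into each constraint:
  (1) (-4) - 3(-3) = 5 ✓
  (2) x = 4, target 4 ✓ (first branch holds)
  (3) -3 < 4 ✓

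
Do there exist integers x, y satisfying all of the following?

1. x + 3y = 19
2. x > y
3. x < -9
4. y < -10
No

A contradictory subset is {x + 3y = 19, x < -9, y < -10}. No integer assignment can satisfy these jointly:

  - x + 3y = 19: is a linear equation tying the variables together
  - x < -9: bounds one variable relative to a constant
  - y < -10: bounds one variable relative to a constant

Range argument: with x ∈ [−∞, -10], y ∈ [−∞, -11], the left side of the equation is at most -43, but the right side is 19 > -43. No integer solution exists.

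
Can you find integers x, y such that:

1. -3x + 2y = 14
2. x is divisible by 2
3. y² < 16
Yes

Take x = -4, y = 1. Substituting into each constraint:
  (1) -3(-4) + 2(1) = 14 ✓
  (2) -4 = 2 × -2, remainder 0 ✓
  (3) y² = (1)² = 1, and 1 < 16 ✓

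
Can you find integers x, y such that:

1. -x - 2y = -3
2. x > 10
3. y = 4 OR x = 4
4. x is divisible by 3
No

A contradictory subset is {-x - 2y = -3, x > 10, y = 4 OR x = 4}. No integer assignment can satisfy these jointly:

  - -x - 2y = -3: is a linear equation tying the variables together
  - x > 10: bounds one variable relative to a constant
  - y = 4 OR x = 4: forces a choice: either y = 4 or x = 4

Split on the disjunction (y = 4 OR x = 4):
  • If y = 4: the equation forces x = -5, which contradicts the bound x ≥ 11.
  • If x = 4: this contradicts the bound x ≥ 11.
Both branches are infeasible, so the system has no integer solution.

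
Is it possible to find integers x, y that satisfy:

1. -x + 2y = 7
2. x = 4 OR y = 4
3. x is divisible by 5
No

The full constraint system is jointly infeasible over the integers. Each constraint and what it forces:

  - -x + 2y = 7: is a linear equation tying the variables together
  - x = 4 OR y = 4: forces a choice: either x = 4 or y = 4
  - x is divisible by 5: restricts x to multiples of 5

Split on the disjunction (x = 4 OR y = 4):
  • If x = 4: this contradicts the divisibility constraint — 4 is not a multiple of 5.
  • If y = 4: with y = 4, writing x = 5x', every remaining term of the linear equation is divisible by 5, so the left side is ≡ 0 (mod 5); but the right side -1 ≡ 4 (mod 5). No integers can satisfy it.
Both branches are infeasible, so the system has no integer solution.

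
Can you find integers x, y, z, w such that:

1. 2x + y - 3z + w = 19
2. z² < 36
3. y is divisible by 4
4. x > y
Yes

Take x = 1, y = 0, z = 0, w = 17. Substituting into each constraint:
  (1) 2(1) + 0 - 3(0) + 17 = 19 ✓
  (2) z² = (0)² = 0, and 0 < 36 ✓
  (3) 0 = 4 × 0, remainder 0 ✓
  (4) 1 > 0 ✓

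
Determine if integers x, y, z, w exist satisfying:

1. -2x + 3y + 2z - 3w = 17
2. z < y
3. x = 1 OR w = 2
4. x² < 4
Yes

Take x = -1, y = 5, z = 3, w = 2. Substituting into each constraint:
  (1) -2(-1) + 3(5) + 2(3) - 3(2) = 17 ✓
  (2) 3 < 5 ✓
  (3) w = 2, target 2 ✓ (second branch holds)
  (4) x² = (-1)² = 1, and 1 < 4 ✓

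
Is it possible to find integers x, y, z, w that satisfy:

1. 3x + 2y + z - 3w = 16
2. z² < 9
Yes

Take x = 0, y = 0, z = 1, w = -5. Substituting into each constraint:
  (1) 3(0) + 2(0) + 1 - 3(-5) = 16 ✓
  (2) z² = (1)² = 1, and 1 < 9 ✓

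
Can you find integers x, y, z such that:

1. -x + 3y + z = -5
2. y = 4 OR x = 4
Yes

Take x = 4, y = -1, z = 2. Substituting into each constraint:
  (1) (-4) + 3(-1) + 2 = -5 ✓
  (2) x = 4, target 4 ✓ (second branch holds)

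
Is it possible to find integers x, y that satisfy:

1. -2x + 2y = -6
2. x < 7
Yes

Take x = 3, y = 0. Substituting into each constraint:
  (1) -2(3) + 2(0) = -6 ✓
  (2) 3 < 7 ✓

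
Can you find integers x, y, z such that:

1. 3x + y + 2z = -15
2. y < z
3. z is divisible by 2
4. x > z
Yes

Take x = 1, y = -18, z = 0. Substituting into each constraint:
  (1) 3(1) + (-18) + 2(0) = -15 ✓
  (2) -18 < 0 ✓
  (3) 0 = 2 × 0, remainder 0 ✓
  (4) 1 > 0 ✓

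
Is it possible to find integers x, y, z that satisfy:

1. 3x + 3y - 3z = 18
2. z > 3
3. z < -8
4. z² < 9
No

A contradictory subset is {z > 3, z < -8}. No integer assignment can satisfy these jointly:

  - z > 3: bounds one variable relative to a constant
  - z < -8: bounds one variable relative to a constant

Direct contradiction: the bounds on z require z ≥ 4 and z ≤ -9 simultaneously, which is empty.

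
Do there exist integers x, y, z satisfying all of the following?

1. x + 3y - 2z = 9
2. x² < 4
Yes

Take x = 0, y = 3, z = 0. Substituting into each constraint:
  (1) 0 + 3(3) - 2(0) = 9 ✓
  (2) x² = (0)² = 0, and 0 < 4 ✓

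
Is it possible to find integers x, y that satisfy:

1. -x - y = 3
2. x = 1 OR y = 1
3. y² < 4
Yes

Take x = -4, y = 1. Substituting into each constraint:
  (1) 4 + (-1) = 3 ✓
  (2) y = 1, target 1 ✓ (second branch holds)
  (3) y² = (1)² = 1, and 1 < 4 ✓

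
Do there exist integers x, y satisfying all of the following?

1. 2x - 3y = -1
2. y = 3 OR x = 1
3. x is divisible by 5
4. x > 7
No

A contradictory subset is {2x - 3y = -1, y = 3 OR x = 1, x > 7}. No integer assignment can satisfy these jointly:

  - 2x - 3y = -1: is a linear equation tying the variables together
  - y = 3 OR x = 1: forces a choice: either y = 3 or x = 1
  - x > 7: bounds one variable relative to a constant

Split on the disjunction (y = 3 OR x = 1):
  • If y = 3: the equation forces x = 4, which contradicts the bound x ≥ 8.
  • If x = 1: this contradicts the bound x ≥ 8.
Both branches are infeasible, so the system has no integer solution.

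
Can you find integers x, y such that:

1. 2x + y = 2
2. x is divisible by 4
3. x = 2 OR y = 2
Yes

Take x = 0, y = 2. Substituting into each constraint:
  (1) 2(0) + 2 = 2 ✓
  (2) 0 = 4 × 0, remainder 0 ✓
  (3) y = 2, target 2 ✓ (second branch holds)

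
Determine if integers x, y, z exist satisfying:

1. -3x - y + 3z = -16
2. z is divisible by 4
Yes

Take x = 5, y = 1, z = 0. Substituting into each constraint:
  (1) -3(5) + (-1) + 3(0) = -16 ✓
  (2) 0 = 4 × 0, remainder 0 ✓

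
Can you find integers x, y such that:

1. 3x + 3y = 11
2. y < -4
No

Even the single constraint (3x + 3y = 11) is infeasible over the integers.

  - 3x + 3y = 11: every term on the left is divisible by 3, so the LHS ≡ 0 (mod 3), but the RHS 11 is not — no integer solution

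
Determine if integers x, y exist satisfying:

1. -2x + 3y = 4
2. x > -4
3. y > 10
Yes

Take x = 16, y = 12. Substituting into each constraint:
  (1) -2(16) + 3(12) = 4 ✓
  (2) 16 > -4 ✓
  (3) 12 > 10 ✓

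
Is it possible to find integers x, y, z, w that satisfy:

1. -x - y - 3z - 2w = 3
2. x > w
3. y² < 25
Yes

Take x = 0, y = -1, z = 0, w = -1. Substituting into each constraint:
  (1) 0 + 1 - 3(0) - 2(-1) = 3 ✓
  (2) 0 > -1 ✓
  (3) y² = (-1)² = 1, and 1 < 25 ✓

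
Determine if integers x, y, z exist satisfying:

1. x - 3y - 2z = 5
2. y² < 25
Yes

Take x = 2, y = -1, z = 0. Substituting into each constraint:
  (1) 2 - 3(-1) - 2(0) = 5 ✓
  (2) y² = (-1)² = 1, and 1 < 25 ✓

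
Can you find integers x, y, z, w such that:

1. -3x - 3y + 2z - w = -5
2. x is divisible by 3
Yes

Take x = 0, y = 0, z = 0, w = 5. Substituting into each constraint:
  (1) -3(0) - 3(0) + 2(0) + (-5) = -5 ✓
  (2) 0 = 3 × 0, remainder 0 ✓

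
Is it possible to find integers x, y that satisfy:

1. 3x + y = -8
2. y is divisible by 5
Yes

Take x = 4, y = -20. Substituting into each constraint:
  (1) 3(4) + (-20) = -8 ✓
  (2) -20 = 5 × -4, remainder 0 ✓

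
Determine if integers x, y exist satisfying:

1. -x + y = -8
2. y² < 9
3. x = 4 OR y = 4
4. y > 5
No

A contradictory subset is {-x + y = -8, x = 4 OR y = 4, y > 5}. No integer assignment can satisfy these jointly:

  - -x + y = -8: is a linear equation tying the variables together
  - x = 4 OR y = 4: forces a choice: either x = 4 or y = 4
  - y > 5: bounds one variable relative to a constant

Split on the disjunction (x = 4 OR y = 4):
  • If x = 4: the equation forces y = -4, which contradicts the bound y ≥ 6.
  • If y = 4: this contradicts the bound y ≥ 6.
Both branches are infeasible, so the system has no integer solution.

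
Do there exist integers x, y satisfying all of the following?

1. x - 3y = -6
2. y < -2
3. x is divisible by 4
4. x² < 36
No

A contradictory subset is {x - 3y = -6, y < -2, x² < 36}. No integer assignment can satisfy these jointly:

  - x - 3y = -6: is a linear equation tying the variables together
  - y < -2: bounds one variable relative to a constant
  - x² < 36: restricts x to |x| ≤ 5

Range argument: with x ∈ [-5, 5], y ∈ [−∞, -3], the left side of the equation is at least 4, but the right side is -6 < 4. No integer solution exists.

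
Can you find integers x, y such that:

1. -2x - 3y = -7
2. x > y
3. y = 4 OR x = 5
Yes

Take x = 5, y = -1. Substituting into each constraint:
  (1) -2(5) - 3(-1) = -7 ✓
  (2) 5 > -1 ✓
  (3) x = 5, target 5 ✓ (second branch holds)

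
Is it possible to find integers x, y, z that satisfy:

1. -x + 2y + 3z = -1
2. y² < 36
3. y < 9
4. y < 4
Yes

Take x = 1, y = 0, z = 0. Substituting into each constraint:
  (1) (-1) + 2(0) + 3(0) = -1 ✓
  (2) y² = (0)² = 0, and 0 < 36 ✓
  (3) 0 < 9 ✓
  (4) 0 < 4 ✓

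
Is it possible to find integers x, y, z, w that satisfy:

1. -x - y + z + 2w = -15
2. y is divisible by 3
Yes

Take x = 0, y = 0, z = -15, w = 0. Substituting into each constraint:
  (1) 0 + 0 + (-15) + 2(0) = -15 ✓
  (2) 0 = 3 × 0, remainder 0 ✓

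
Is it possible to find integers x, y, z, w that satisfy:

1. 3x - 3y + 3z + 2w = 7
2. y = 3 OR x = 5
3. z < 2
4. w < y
Yes

Take x = 3, y = 3, z = 1, w = 2. Substituting into each constraint:
  (1) 3(3) - 3(3) + 3(1) + 2(2) = 7 ✓
  (2) y = 3, target 3 ✓ (first branch holds)
  (3) 1 < 2 ✓
  (4) 2 < 3 ✓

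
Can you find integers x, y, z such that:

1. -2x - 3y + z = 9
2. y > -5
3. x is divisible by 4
Yes

Take x = 0, y = 0, z = 9. Substituting into each constraint:
  (1) -2(0) - 3(0) + 9 = 9 ✓
  (2) 0 > -5 ✓
  (3) 0 = 4 × 0, remainder 0 ✓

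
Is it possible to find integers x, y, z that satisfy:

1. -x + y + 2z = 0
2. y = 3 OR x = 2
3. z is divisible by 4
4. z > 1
Yes

Take x = 2, y = -6, z = 4. Substituting into each constraint:
  (1) (-2) + (-6) + 2(4) = 0 ✓
  (2) x = 2, target 2 ✓ (second branch holds)
  (3) 4 = 4 × 1, remainder 0 ✓
  (4) 4 > 1 ✓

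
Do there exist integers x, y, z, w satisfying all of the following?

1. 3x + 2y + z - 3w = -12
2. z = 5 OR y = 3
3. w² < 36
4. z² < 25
Yes

Take x = -9, y = 3, z = -3, w = -4. Substituting into each constraint:
  (1) 3(-9) + 2(3) + (-3) - 3(-4) = -12 ✓
  (2) y = 3, target 3 ✓ (second branch holds)
  (3) w² = (-4)² = 16, and 16 < 36 ✓
  (4) z² = (-3)² = 9, and 9 < 25 ✓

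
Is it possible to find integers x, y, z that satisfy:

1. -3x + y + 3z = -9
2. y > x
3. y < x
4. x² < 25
No

A contradictory subset is {y > x, y < x}. No integer assignment can satisfy these jointly:

  - y > x: bounds one variable relative to another variable
  - y < x: bounds one variable relative to another variable

Direct contradiction: y > x and x > y cannot both hold.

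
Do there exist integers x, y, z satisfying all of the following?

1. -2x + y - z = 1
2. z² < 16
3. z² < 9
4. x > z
Yes

Take x = 0, y = 0, z = -1. Substituting into each constraint:
  (1) -2(0) + 0 + 1 = 1 ✓
  (2) z² = (-1)² = 1, and 1 < 16 ✓
  (3) z² = (-1)² = 1, and 1 < 9 ✓
  (4) 0 > -1 ✓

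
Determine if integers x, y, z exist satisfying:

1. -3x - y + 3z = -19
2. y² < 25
Yes

Take x = 0, y = 1, z = -6. Substituting into each constraint:
  (1) -3(0) + (-1) + 3(-6) = -19 ✓
  (2) y² = (1)² = 1, and 1 < 25 ✓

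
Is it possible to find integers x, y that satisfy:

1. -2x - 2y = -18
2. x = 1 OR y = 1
Yes

Take x = 8, y = 1. Substituting into each constraint:
  (1) -2(8) - 2(1) = -18 ✓
  (2) y = 1, target 1 ✓ (second branch holds)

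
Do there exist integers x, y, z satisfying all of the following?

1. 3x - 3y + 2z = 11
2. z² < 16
Yes

Take x = 3, y = 0, z = 1. Substituting into each constraint:
  (1) 3(3) - 3(0) + 2(1) = 11 ✓
  (2) z² = (1)² = 1, and 1 < 16 ✓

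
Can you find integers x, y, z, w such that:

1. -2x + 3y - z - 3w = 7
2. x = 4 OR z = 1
Yes

Take x = -4, y = 0, z = 1, w = 0. Substituting into each constraint:
  (1) -2(-4) + 3(0) + (-1) - 3(0) = 7 ✓
  (2) z = 1, target 1 ✓ (second branch holds)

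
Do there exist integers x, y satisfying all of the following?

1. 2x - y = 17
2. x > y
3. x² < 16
Yes

Take x = 0, y = -17. Substituting into each constraint:
  (1) 2(0) + 17 = 17 ✓
  (2) 0 > -17 ✓
  (3) x² = (0)² = 0, and 0 < 16 ✓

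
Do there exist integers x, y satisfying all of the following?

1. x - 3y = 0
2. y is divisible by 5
Yes

Take x = 0, y = 0. Substituting into each constraint:
  (1) 0 - 3(0) = 0 ✓
  (2) 0 = 5 × 0, remainder 0 ✓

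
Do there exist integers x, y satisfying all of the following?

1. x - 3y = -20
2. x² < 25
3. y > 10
No

The full constraint system is jointly infeasible over the integers. Each constraint and what it forces:

  - x - 3y = -20: is a linear equation tying the variables together
  - x² < 25: restricts x to |x| ≤ 4
  - y > 10: bounds one variable relative to a constant

Range argument: with x ∈ [-4, 4], y ∈ [11, ∞], the left side of the equation is at most -29, but the right side is -20 > -29. No integer solution exists.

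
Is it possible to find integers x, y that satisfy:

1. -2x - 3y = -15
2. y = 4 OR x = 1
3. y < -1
No

The full constraint system is jointly infeasible over the integers. Each constraint and what it forces:

  - -2x - 3y = -15: is a linear equation tying the variables together
  - y = 4 OR x = 1: forces a choice: either y = 4 or x = 1
  - y < -1: bounds one variable relative to a constant

Split on the disjunction (y = 4 OR x = 1):
  • If y = 4: this contradicts the bound y ≤ -2.
  • If x = 1: with x = 1, every remaining term of the linear equation is divisible by 3, so the left side is ≡ 0 (mod 3); but the right side -13 ≡ 2 (mod 3). No integers can satisfy it.
Both branches are infeasible, so the system has no integer solution.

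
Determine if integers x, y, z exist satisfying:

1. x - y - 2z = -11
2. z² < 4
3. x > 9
Yes

Take x = 10, y = 21, z = 0. Substituting into each constraint:
  (1) 10 + (-21) - 2(0) = -11 ✓
  (2) z² = (0)² = 0, and 0 < 4 ✓
  (3) 10 > 9 ✓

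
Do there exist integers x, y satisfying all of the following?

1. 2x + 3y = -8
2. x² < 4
Yes

Take x = -1, y = -2. Substituting into each constraint:
  (1) 2(-1) + 3(-2) = -8 ✓
  (2) x² = (-1)² = 1, and 1 < 4 ✓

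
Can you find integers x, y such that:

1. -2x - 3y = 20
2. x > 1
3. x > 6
Yes

Take x = 8, y = -12. Substituting into each constraint:
  (1) -2(8) - 3(-12) = 20 ✓
  (2) 8 > 1 ✓
  (3) 8 > 6 ✓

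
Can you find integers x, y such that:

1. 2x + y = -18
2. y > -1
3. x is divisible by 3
Yes

Take x = -9, y = 0. Substituting into each constraint:
  (1) 2(-9) + 0 = -18 ✓
  (2) 0 > -1 ✓
  (3) -9 = 3 × -3, remainder 0 ✓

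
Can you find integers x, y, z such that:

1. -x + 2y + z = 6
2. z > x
Yes

Take x = -2, y = 2, z = 0. Substituting into each constraint:
  (1) 2 + 2(2) + 0 = 6 ✓
  (2) 0 > -2 ✓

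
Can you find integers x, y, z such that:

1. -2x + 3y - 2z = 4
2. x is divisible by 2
Yes

Take x = 0, y = 0, z = -2. Substituting into each constraint:
  (1) -2(0) + 3(0) - 2(-2) = 4 ✓
  (2) 0 = 2 × 0, remainder 0 ✓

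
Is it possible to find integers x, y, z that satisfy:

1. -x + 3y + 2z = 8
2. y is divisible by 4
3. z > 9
Yes

Take x = 12, y = 0, z = 10. Substituting into each constraint:
  (1) (-12) + 3(0) + 2(10) = 8 ✓
  (2) 0 = 4 × 0, remainder 0 ✓
  (3) 10 > 9 ✓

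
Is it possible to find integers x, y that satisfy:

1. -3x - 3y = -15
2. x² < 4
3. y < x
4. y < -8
No

A contradictory subset is {-3x - 3y = -15, x² < 4, y < -8}. No integer assignment can satisfy these jointly:

  - -3x - 3y = -15: is a linear equation tying the variables together
  - x² < 4: restricts x to |x| ≤ 1
  - y < -8: bounds one variable relative to a constant

Range argument: with x ∈ [-1, 1], y ∈ [−∞, -9], the left side of the equation is at least 24, but the right side is -15 < 24. No integer solution exists.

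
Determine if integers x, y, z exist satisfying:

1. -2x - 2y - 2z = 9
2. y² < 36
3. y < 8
No

Even the single constraint (-2x - 2y - 2z = 9) is infeasible over the integers.

  - -2x - 2y - 2z = 9: every term on the left is divisible by 2, so the LHS ≡ 0 (mod 2), but the RHS 9 is not — no integer solution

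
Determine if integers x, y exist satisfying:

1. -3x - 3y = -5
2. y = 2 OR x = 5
No

Even the single constraint (-3x - 3y = -5) is infeasible over the integers.

  - -3x - 3y = -5: every term on the left is divisible by 3, so the LHS ≡ 0 (mod 3), but the RHS -5 is not — no integer solution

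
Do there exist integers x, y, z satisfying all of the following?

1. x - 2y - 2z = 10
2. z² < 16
Yes

Take x = 10, y = 0, z = 0. Substituting into each constraint:
  (1) 10 - 2(0) - 2(0) = 10 ✓
  (2) z² = (0)² = 0, and 0 < 16 ✓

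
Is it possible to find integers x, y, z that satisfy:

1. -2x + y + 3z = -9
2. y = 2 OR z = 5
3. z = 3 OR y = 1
Yes

Take x = 10, y = 2, z = 3. Substituting into each constraint:
  (1) -2(10) + 2 + 3(3) = -9 ✓
  (2) y = 2, target 2 ✓ (first branch holds)
  (3) z = 3, target 3 ✓ (first branch holds)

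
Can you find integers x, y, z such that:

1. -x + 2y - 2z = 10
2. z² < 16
Yes

Take x = -10, y = 0, z = 0. Substituting into each constraint:
  (1) 10 + 2(0) - 2(0) = 10 ✓
  (2) z² = (0)² = 0, and 0 < 16 ✓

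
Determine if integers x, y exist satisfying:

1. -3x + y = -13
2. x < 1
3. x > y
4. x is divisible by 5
Yes

Take x = 0, y = -13. Substituting into each constraint:
  (1) -3(0) + (-13) = -13 ✓
  (2) 0 < 1 ✓
  (3) 0 > -13 ✓
  (4) 0 = 5 × 0, remainder 0 ✓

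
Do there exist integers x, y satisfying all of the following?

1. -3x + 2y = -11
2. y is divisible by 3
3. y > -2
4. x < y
No

A contradictory subset is {-3x + 2y = -11, y is divisible by 3}. No integer assignment can satisfy these jointly:

  - -3x + 2y = -11: is a linear equation tying the variables together
  - y is divisible by 3: restricts y to multiples of 3

Modular obstruction: writing y = 3y', every remaining term of the linear equation is divisible by 3, so the left side is ≡ 0 (mod 3); but the right side -11 ≡ 1 (mod 3). No integers can satisfy it.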